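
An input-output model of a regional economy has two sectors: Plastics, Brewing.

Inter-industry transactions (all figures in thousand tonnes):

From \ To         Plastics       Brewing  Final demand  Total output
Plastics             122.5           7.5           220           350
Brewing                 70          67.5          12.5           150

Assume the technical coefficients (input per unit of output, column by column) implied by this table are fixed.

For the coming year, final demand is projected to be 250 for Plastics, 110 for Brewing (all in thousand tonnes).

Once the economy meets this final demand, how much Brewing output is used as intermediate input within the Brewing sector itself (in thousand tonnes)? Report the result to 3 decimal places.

Technical coefficients a_ij = z_ij / X_j:
  a_PP = 122.5/350 = 0.35, a_BP = 70/350 = 0.20
  a_PB = 7.5/150 = 0.05, a_BB = 67.5/150 = 0.45
I − A =
  [   0.65    -0.05]
  [  -0.20     0.55]
det(I−A) = (0.65)(0.55) − (-0.05)(-0.20) = 0.3475
adj(I−A) = [[0.55, 0.05], [0.20, 0.65]]
(I − A)⁻¹ = adj(I−A) / det(I−A) ≈
  [   1.5827     0.1439]
  [   0.5755     1.8705]
First solve x = (I − A)⁻¹ d = adj(I−A)·d / det(I−A); in particular x_B = (0.20·250 + 0.65·110) / 0.3475 = 121.50 / 0.3475 ≈ 349.64029.
Intermediate flow from B to B: z_BB = a_BB · x_B = 0.45 × 121.50 / 0.3475 = 54.675 / 0.3475 ≈ 157.338.

z_BB = 157.338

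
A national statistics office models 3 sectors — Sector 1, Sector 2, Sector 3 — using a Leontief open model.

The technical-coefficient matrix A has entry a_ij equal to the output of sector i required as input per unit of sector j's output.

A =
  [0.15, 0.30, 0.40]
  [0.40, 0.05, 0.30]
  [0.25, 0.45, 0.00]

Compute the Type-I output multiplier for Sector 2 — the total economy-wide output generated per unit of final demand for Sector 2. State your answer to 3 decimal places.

m_2 = 4.403

I − A =
  [   0.85    -0.30    -0.40]
  [  -0.40     0.95    -0.30]
  [  -0.25    -0.45     1.00]
Cofactors of I−A, C_ij = (−1)^(i+j)·(minor ij) (rows/columns in the sector order above):
  C_11 = (0.95)(1.00) − (-0.30)(-0.45) = 0.8150
  C_12 = −[(-0.40)(1.00) − (-0.30)(-0.25)] = 0.4750
  C_13 = (-0.40)(-0.45) − (0.95)(-0.25) = 0.4175
  C_21 = −[(-0.30)(1.00) − (-0.40)(-0.45)] = 0.4800
  C_22 = (0.85)(1.00) − (-0.40)(-0.25) = 0.7500
  C_23 = −[(0.85)(-0.45) − (-0.30)(-0.25)] = 0.4575
  C_31 = (-0.30)(-0.30) − (-0.40)(0.95) = 0.4700
  C_32 = −[(0.85)(-0.30) − (-0.40)(-0.40)] = 0.4150
  C_33 = (0.85)(0.95) − (-0.30)(-0.40) = 0.6875
det(I−A) = Σ_j (I−A)_1j·C_1j = (0.85)(0.8150) + (-0.30)(0.4750) + (-0.40)(0.4175) = 0.38325
adj(I−A) = Cᵀ =
  [ 0.8150   0.4800   0.4700]
  [ 0.4750   0.7500   0.4150]
  [ 0.4175   0.4575   0.6875]
(I − A)⁻¹ = adj(I−A) / det(I−A) ≈
  [   2.1265     1.2524     1.2264]
  [   1.2394     1.9569     1.0828]
  [   1.0894     1.1937     1.7939]
The output multiplier for sector j is the column-j sum of the Leontief inverse (I − A)⁻¹ = adj(I−A) / det(I−A).
Column 2 of adj(I−A): (0.4800, 0.7500, 0.4575); det(I−A) = 0.38325.
m_2 = (0.4800 + 0.7500 + 0.4575) / 0.38325 = 1.6875 / 0.38325 ≈ 4.403.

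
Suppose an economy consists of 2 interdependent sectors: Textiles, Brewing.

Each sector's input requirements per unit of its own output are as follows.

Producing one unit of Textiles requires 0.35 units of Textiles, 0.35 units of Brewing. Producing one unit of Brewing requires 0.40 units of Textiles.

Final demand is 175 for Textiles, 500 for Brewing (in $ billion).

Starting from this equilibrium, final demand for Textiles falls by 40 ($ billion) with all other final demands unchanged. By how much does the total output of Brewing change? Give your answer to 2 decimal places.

I − A =
  [   0.65    -0.40]
  [  -0.35     1.00]
det(I−A) = (0.65)(1.00) − (-0.40)(-0.35) = 0.5100
adj(I−A) = [[1.00, 0.40], [0.35, 0.65]]
(I − A)⁻¹ = adj(I−A) / det(I−A) ≈
  [   1.9608     0.7843]
  [   0.6863     1.2745]
Δx = (I − A)⁻¹ Δd with Δd having -40 in the Textiles component and 0 elsewhere.
So Δx_2 = L_21 · (-40), where L_21 = adj(I−A)_21 / det(I−A) = 0.35 / 0.5100.
Δx_2 = 0.35 × (-40) / 0.5100 = -14.00 / 0.5100 ≈ -27.45.

Δx_2 = -27.45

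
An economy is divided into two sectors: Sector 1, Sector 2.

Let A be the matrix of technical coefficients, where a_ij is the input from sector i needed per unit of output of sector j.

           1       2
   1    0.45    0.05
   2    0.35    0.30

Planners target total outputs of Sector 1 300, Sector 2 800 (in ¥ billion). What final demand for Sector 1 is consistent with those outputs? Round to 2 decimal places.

d_1 = 125.00

I − A =
  [   0.55    -0.05]
  [  -0.35     0.70]
d = (I − A) x:
  d_1 = (+0.55)·300 + (-0.05)·800 = 125.00
  d_2 = (-0.35)·300 + (+0.70)·800 = 455.00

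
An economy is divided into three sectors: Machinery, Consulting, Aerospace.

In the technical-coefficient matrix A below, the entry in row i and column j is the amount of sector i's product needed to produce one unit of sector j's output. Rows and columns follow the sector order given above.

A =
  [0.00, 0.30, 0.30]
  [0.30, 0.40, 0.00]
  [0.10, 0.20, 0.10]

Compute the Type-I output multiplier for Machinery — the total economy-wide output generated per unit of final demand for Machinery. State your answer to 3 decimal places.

m_M = 2.199

I − A =
  [   1.00    -0.30    -0.30]
  [  -0.30     0.60     0.00]
  [  -0.10    -0.20     0.90]
Cofactors of I−A, C_ij = (−1)^(i+j)·(minor ij) (rows/columns in the sector order above):
  C_11 = (0.60)(0.90) − (0.00)(-0.20) = 0.5400
  C_12 = −[(-0.30)(0.90) − (0.00)(-0.10)] = 0.2700
  C_13 = (-0.30)(-0.20) − (0.60)(-0.10) = 0.1200
  C_21 = −[(-0.30)(0.90) − (-0.30)(-0.20)] = 0.3300
  C_22 = (1.00)(0.90) − (-0.30)(-0.10) = 0.8700
  C_23 = −[(1.00)(-0.20) − (-0.30)(-0.10)] = 0.2300
  C_31 = (-0.30)(0.00) − (-0.30)(0.60) = 0.1800
  C_32 = −[(1.00)(0.00) − (-0.30)(-0.30)] = 0.0900
  C_33 = (1.00)(0.60) − (-0.30)(-0.30) = 0.5100
det(I−A) = Σ_j (I−A)_1j·C_1j = (1.00)(0.5400) + (-0.30)(0.2700) + (-0.30)(0.1200) = 0.4230
adj(I−A) = Cᵀ =
  [ 0.5400   0.3300   0.1800]
  [ 0.2700   0.8700   0.0900]
  [ 0.1200   0.2300   0.5100]
(I − A)⁻¹ = adj(I−A) / det(I−A) ≈
  [   1.2766     0.7801     0.4255]
  [   0.6383     2.0567     0.2128]
  [   0.2837     0.5437     1.2057]
The output multiplier for sector j is the column-j sum of the Leontief inverse (I − A)⁻¹ = adj(I−A) / det(I−A).
Column M of adj(I−A): (0.5400, 0.2700, 0.1200); det(I−A) = 0.4230.
m_M = (0.5400 + 0.2700 + 0.1200) / 0.4230 = 0.93 / 0.4230 ≈ 2.199.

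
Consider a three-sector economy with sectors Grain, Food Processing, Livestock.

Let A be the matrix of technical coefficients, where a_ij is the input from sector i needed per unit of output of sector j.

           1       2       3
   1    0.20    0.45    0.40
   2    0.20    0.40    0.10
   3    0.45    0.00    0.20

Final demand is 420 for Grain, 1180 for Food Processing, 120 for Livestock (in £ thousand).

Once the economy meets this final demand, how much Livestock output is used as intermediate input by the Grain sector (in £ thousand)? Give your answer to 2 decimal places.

z_31 = 1617.80

I − A =
  [   0.80    -0.45    -0.40]
  [  -0.20     0.60    -0.10]
  [  -0.45     0.00     0.80]
Cofactors of I−A, C_ij = (−1)^(i+j)·(minor ij) (rows/columns in the sector order above):
  C_11 = (0.60)(0.80) − (-0.10)(0.00) = 0.4800
  C_12 = −[(-0.20)(0.80) − (-0.10)(-0.45)] = 0.2050
  C_13 = (-0.20)(0.00) − (0.60)(-0.45) = 0.2700
  C_21 = −[(-0.45)(0.80) − (-0.40)(0.00)] = 0.3600
  C_22 = (0.80)(0.80) − (-0.40)(-0.45) = 0.4600
  C_23 = −[(0.80)(0.00) − (-0.45)(-0.45)] = 0.2025
  C_31 = (-0.45)(-0.10) − (-0.40)(0.60) = 0.2850
  C_32 = −[(0.80)(-0.10) − (-0.40)(-0.20)] = 0.1600
  C_33 = (0.80)(0.60) − (-0.45)(-0.20) = 0.3900
det(I−A) = Σ_j (I−A)_1j·C_1j = (0.80)(0.4800) + (-0.45)(0.2050) + (-0.40)(0.2700) = 0.18375
adj(I−A) = Cᵀ =
  [ 0.4800   0.3600   0.2850]
  [ 0.2050   0.4600   0.1600]
  [ 0.2700   0.2025   0.3900]
(I − A)⁻¹ = adj(I−A) / det(I−A) ≈
  [   2.6122     1.9592     1.5510]
  [   1.1156     2.5034     0.8707]
  [   1.4694     1.1020     2.1224]
First solve x = (I − A)⁻¹ d = adj(I−A)·d / det(I−A); in particular x_1 = (0.4800·420 + 0.3600·1180 + 0.2850·120) / 0.18375 = 660.60 / 0.18375 ≈ 3595.1020.
Intermediate flow from 3 to 1: z_31 = a_31 · x_1 = 0.45 × 660.60 / 0.18375 = 297.27 / 0.18375 ≈ 1617.80.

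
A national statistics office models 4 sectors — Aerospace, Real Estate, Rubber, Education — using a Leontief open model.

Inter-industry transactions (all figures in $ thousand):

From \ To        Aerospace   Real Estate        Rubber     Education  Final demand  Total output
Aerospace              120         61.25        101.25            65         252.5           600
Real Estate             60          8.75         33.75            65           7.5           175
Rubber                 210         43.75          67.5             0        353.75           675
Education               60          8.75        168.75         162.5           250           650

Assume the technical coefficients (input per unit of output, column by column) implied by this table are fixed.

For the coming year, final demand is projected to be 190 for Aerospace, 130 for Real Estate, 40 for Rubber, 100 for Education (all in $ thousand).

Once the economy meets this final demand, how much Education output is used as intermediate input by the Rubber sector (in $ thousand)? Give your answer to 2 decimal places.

z_43 = 68.20

Technical coefficients a_ij = z_ij / X_j:
  a_11 = 120/600 = 0.20, a_21 = 60/600 = 0.10, a_31 = 210/600 = 0.35, a_41 = 60/600 = 0.10
  a_12 = 61.25/175 = 0.35, a_22 = 8.75/175 = 0.05, a_32 = 43.75/175 = 0.25, a_42 = 8.75/175 = 0.05
  a_13 = 101.25/675 = 0.15, a_23 = 33.75/675 = 0.05, a_33 = 67.5/675 = 0.10, a_43 = 168.75/675 = 0.25
  a_14 = 65/650 = 0.10, a_24 = 65/650 = 0.10, a_34 = 0/650 = 0.00, a_44 = 162.5/650 = 0.25
I − A =
  [   0.80    -0.35    -0.15    -0.10]
  [  -0.10     0.95    -0.05    -0.10]
  [  -0.35    -0.25     0.90     0.00]
  [  -0.10    -0.05    -0.25     0.75]
Compute the cofactors C_ij = (−1)^(i+j)·(3×3 minor ij) of I−A; the adjugate is their transpose:
adj(I−A) = Cᵀ =
  [ 0.621125   0.275125   0.152000   0.119500]
  [ 0.098375   0.482875   0.064750   0.077500]
  [ 0.268875   0.241125   0.526250   0.068000]
  [ 0.179000   0.149250   0.200000   0.582750]
det(I−A) = Σ_j (I−A)_1j·C_1j = (0.80)(0.621125) + (-0.35)(0.098375) + (-0.15)(0.268875) + (-0.10)(0.179000) = 0.4042375
(I − A)⁻¹ = adj(I−A) / det(I−A) ≈
  [   1.5365     0.6806     0.3760     0.2956]
  [   0.2434     1.1945     0.1602     0.1917]
  [   0.6651     0.5965     1.3018     0.1682]
  [   0.4428     0.3692     0.4948     1.4416]
First solve x = (I − A)⁻¹ d = adj(I−A)·d / det(I−A); in particular x_3 = (0.268875·190 + 0.241125·130 + 0.526250·40 + 0.068000·100) / 0.4042375 = 110.2825 / 0.4042375 ≈ 272.8161.
Intermediate flow from 4 to 3: z_43 = a_43 · x_3 = 0.25 × 110.2825 / 0.4042375 = 27.570625 / 0.4042375 ≈ 68.20.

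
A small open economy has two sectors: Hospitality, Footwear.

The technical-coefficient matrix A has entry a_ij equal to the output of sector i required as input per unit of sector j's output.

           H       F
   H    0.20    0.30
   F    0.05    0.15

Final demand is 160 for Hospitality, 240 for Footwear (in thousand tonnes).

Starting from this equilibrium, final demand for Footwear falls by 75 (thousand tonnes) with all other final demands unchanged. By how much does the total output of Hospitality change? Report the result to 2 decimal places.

I − A =
  [   0.80    -0.30]
  [  -0.05     0.85]
det(I−A) = (0.80)(0.85) − (-0.30)(-0.05) = 0.6650
adj(I−A) = [[0.85, 0.30], [0.05, 0.80]]
(I − A)⁻¹ = adj(I−A) / det(I−A) ≈
  [   1.2782     0.4511]
  [   0.0752     1.2030]
Δx = (I − A)⁻¹ Δd with Δd having -75 in the Footwear component and 0 elsewhere.
So Δx_H = L_HF · (-75), where L_HF = adj(I−A)_HF / det(I−A) = 0.30 / 0.6650.
Δx_H = 0.30 × (-75) / 0.6650 = -22.50 / 0.6650 ≈ -33.83.

Δx_H = -33.83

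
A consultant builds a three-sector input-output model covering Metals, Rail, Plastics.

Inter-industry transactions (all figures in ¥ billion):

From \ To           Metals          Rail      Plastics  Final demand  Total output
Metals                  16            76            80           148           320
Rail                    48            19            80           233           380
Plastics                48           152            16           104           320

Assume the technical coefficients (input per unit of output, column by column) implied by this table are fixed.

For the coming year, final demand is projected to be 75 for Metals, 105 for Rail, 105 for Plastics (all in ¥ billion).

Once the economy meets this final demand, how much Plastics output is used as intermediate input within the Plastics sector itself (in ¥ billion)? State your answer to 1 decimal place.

z_PP = 11.1

Technical coefficients a_ij = z_ij / X_j:
  a_MM = 16/320 = 0.05, a_RM = 48/320 = 0.15, a_PM = 48/320 = 0.15
  a_MR = 76/380 = 0.20, a_RR = 19/380 = 0.05, a_PR = 152/380 = 0.40
  a_MP = 80/320 = 0.25, a_RP = 80/320 = 0.25, a_PP = 16/320 = 0.05
I − A =
  [   0.95    -0.20    -0.25]
  [  -0.15     0.95    -0.25]
  [  -0.15    -0.40     0.95]
Cofactors of I−A, C_ij = (−1)^(i+j)·(minor ij) (rows/columns in the sector order above):
  C_11 = (0.95)(0.95) − (-0.25)(-0.40) = 0.8025
  C_12 = −[(-0.15)(0.95) − (-0.25)(-0.15)] = 0.1800
  C_13 = (-0.15)(-0.40) − (0.95)(-0.15) = 0.2025
  C_21 = −[(-0.20)(0.95) − (-0.25)(-0.40)] = 0.2900
  C_22 = (0.95)(0.95) − (-0.25)(-0.15) = 0.8650
  C_23 = −[(0.95)(-0.40) − (-0.20)(-0.15)] = 0.4100
  C_31 = (-0.20)(-0.25) − (-0.25)(0.95) = 0.2875
  C_32 = −[(0.95)(-0.25) − (-0.25)(-0.15)] = 0.2750
  C_33 = (0.95)(0.95) − (-0.20)(-0.15) = 0.8725
det(I−A) = Σ_j (I−A)_1j·C_1j = (0.95)(0.8025) + (-0.20)(0.1800) + (-0.25)(0.2025) = 0.67575
adj(I−A) = Cᵀ =
  [ 0.8025   0.2900   0.2875]
  [ 0.1800   0.8650   0.2750]
  [ 0.2025   0.4100   0.8725]
(I − A)⁻¹ = adj(I−A) / det(I−A) ≈
  [   1.1876     0.4292     0.4255]
  [   0.2664     1.2801     0.4070]
  [   0.2997     0.6067     1.2912]
First solve x = (I − A)⁻¹ d = adj(I−A)·d / det(I−A); in particular x_P = (0.2025·75 + 0.4100·105 + 0.8725·105) / 0.67575 = 149.85 / 0.67575 ≈ 221.754.
Intermediate flow from P to P: z_PP = a_PP · x_P = 0.05 × 149.85 / 0.67575 = 7.4925 / 0.67575 ≈ 11.1.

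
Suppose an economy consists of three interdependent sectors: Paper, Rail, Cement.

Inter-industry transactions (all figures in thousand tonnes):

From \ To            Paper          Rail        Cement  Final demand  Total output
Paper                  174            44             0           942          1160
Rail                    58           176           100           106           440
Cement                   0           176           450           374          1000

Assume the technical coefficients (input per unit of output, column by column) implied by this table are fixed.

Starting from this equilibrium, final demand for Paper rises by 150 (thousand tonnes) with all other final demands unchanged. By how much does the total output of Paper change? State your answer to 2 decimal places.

Δx_P = 178.46

Technical coefficients a_ij = z_ij / X_j:
  a_PP = 174/1160 = 0.15, a_RP = 58/1160 = 0.05, a_CP = 0/1160 = 0.00
  a_PR = 44/440 = 0.10, a_RR = 176/440 = 0.40, a_CR = 176/440 = 0.40
  a_PC = 0/1000 = 0.00, a_RC = 100/1000 = 0.10, a_CC = 450/1000 = 0.45
I − A =
  [   0.85    -0.10     0.00]
  [  -0.05     0.60    -0.10]
  [   0.00    -0.40     0.55]
Cofactors of I−A, C_ij = (−1)^(i+j)·(minor ij) (rows/columns in the sector order above):
  C_11 = (0.60)(0.55) − (-0.10)(-0.40) = 0.2900
  C_12 = −[(-0.05)(0.55) − (-0.10)(0.00)] = 0.0275
  C_13 = (-0.05)(-0.40) − (0.60)(0.00) = 0.0200
  C_21 = −[(-0.10)(0.55) − (0.00)(-0.40)] = 0.0550
  C_22 = (0.85)(0.55) − (0.00)(0.00) = 0.4675
  C_23 = −[(0.85)(-0.40) − (-0.10)(0.00)] = 0.3400
  C_31 = (-0.10)(-0.10) − (0.00)(0.60) = 0.0100
  C_32 = −[(0.85)(-0.10) − (0.00)(-0.05)] = 0.0850
  C_33 = (0.85)(0.60) − (-0.10)(-0.05) = 0.5050
det(I−A) = Σ_j (I−A)_1j·C_1j = (0.85)(0.2900) + (-0.10)(0.0275) + (0.00)(0.0200) = 0.24375
adj(I−A) = Cᵀ =
  [ 0.2900   0.0550   0.0100]
  [ 0.0275   0.4675   0.0850]
  [ 0.0200   0.3400   0.5050]
(I − A)⁻¹ = adj(I−A) / det(I−A) ≈
  [   1.1897     0.2256     0.0410]
  [   0.1128     1.9179     0.3487]
  [   0.0821     1.3949     2.0718]
Δx = (I − A)⁻¹ Δd with Δd having +150 in the Paper component and 0 elsewhere.
So Δx_P = L_PP · (+150), where L_PP = adj(I−A)_PP / det(I−A) = 0.2900 / 0.24375.
Δx_P = 0.2900 × (+150) / 0.24375 = 43.50 / 0.24375 ≈ 178.46.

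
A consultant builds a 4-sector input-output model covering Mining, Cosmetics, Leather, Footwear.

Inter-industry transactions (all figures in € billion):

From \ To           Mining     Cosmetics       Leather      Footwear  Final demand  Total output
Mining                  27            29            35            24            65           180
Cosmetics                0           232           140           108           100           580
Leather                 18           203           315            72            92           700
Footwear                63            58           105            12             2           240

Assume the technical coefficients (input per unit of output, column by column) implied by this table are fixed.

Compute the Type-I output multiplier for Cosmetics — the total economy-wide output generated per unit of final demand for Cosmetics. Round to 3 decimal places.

Technical coefficients a_ij = z_ij / X_j:
  a_MM = 27/180 = 0.15, a_CM = 0/180 = 0.00, a_LM = 18/180 = 0.10, a_FM = 63/180 = 0.35
  a_MC = 29/580 = 0.05, a_CC = 232/580 = 0.40, a_LC = 203/580 = 0.35, a_FC = 58/580 = 0.10
  a_ML = 35/700 = 0.05, a_CL = 140/700 = 0.20, a_LL = 315/700 = 0.45, a_FL = 105/700 = 0.15
  a_MF = 24/240 = 0.10, a_CF = 108/240 = 0.45, a_LF = 72/240 = 0.30, a_FF = 12/240 = 0.05
I − A =
  [   0.85    -0.05    -0.05    -0.10]
  [   0.00     0.60    -0.20    -0.45]
  [  -0.10    -0.35     0.55    -0.30]
  [  -0.35    -0.10    -0.15     0.95]
Compute the cofactors C_ij = (−1)^(i+j)·(3×3 minor ij) of I−A; the adjugate is their transpose:
adj(I−A) = Cᵀ =
  [ 0.165625   0.052750   0.050125   0.058250]
  [ 0.133375   0.375125   0.219750   0.261125]
  [ 0.170625   0.306875   0.417375   0.295125]
  [ 0.102000   0.107375   0.107500   0.217000]
det(I−A) = Σ_j (I−A)_1j·C_1j = (0.85)(0.165625) + (-0.05)(0.133375) + (-0.05)(0.170625) + (-0.10)(0.102000) = 0.11538125
(I − A)⁻¹ = adj(I−A) / det(I−A) ≈
  [   1.4355     0.4572     0.4344     0.5048]
  [   1.1560     3.2512     1.9046     2.2631]
  [   1.4788     2.6597     3.6174     2.5578]
  [   0.8840     0.9306     0.9317     1.8807]
The output multiplier for sector j is the column-j sum of the Leontief inverse (I − A)⁻¹ = adj(I−A) / det(I−A).
Column C of adj(I−A): (0.052750, 0.375125, 0.306875, 0.107375); det(I−A) = 0.11538125.
m_C = (0.052750 + 0.375125 + 0.306875 + 0.107375) / 0.11538125 = 0.842125 / 0.11538125 ≈ 7.299.

m_C = 7.299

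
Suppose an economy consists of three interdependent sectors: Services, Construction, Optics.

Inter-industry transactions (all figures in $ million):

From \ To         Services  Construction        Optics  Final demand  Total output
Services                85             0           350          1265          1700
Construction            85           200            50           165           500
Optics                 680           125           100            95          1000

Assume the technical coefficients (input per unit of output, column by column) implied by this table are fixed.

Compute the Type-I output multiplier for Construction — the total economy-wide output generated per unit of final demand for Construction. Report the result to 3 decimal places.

m_C = 2.520

Technical coefficients a_ij = z_ij / X_j:
  a_SS = 85/1700 = 0.05, a_CS = 85/1700 = 0.05, a_OS = 680/1700 = 0.40
  a_SC = 0/500 = 0.00, a_CC = 200/500 = 0.40, a_OC = 125/500 = 0.25
  a_SO = 350/1000 = 0.35, a_CO = 50/1000 = 0.05, a_OO = 100/1000 = 0.10
I − A =
  [   0.95     0.00    -0.35]
  [  -0.05     0.60    -0.05]
  [  -0.40    -0.25     0.90]
Cofactors of I−A, C_ij = (−1)^(i+j)·(minor ij) (rows/columns in the sector order above):
  C_11 = (0.60)(0.90) − (-0.05)(-0.25) = 0.5275
  C_12 = −[(-0.05)(0.90) − (-0.05)(-0.40)] = 0.0650
  C_13 = (-0.05)(-0.25) − (0.60)(-0.40) = 0.2525
  C_21 = −[(0.00)(0.90) − (-0.35)(-0.25)] = 0.0875
  C_22 = (0.95)(0.90) − (-0.35)(-0.40) = 0.7150
  C_23 = −[(0.95)(-0.25) − (0.00)(-0.40)] = 0.2375
  C_31 = (0.00)(-0.05) − (-0.35)(0.60) = 0.2100
  C_32 = −[(0.95)(-0.05) − (-0.35)(-0.05)] = 0.0650
  C_33 = (0.95)(0.60) − (0.00)(-0.05) = 0.5700
det(I−A) = Σ_j (I−A)_1j·C_1j = (0.95)(0.5275) + (0.00)(0.0650) + (-0.35)(0.2525) = 0.41275
adj(I−A) = Cᵀ =
  [ 0.5275   0.0875   0.2100]
  [ 0.0650   0.7150   0.0650]
  [ 0.2525   0.2375   0.5700]
(I − A)⁻¹ = adj(I−A) / det(I−A) ≈
  [   1.2780     0.2120     0.5088]
  [   0.1575     1.7323     0.1575]
  [   0.6118     0.5754     1.3810]
The output multiplier for sector j is the column-j sum of the Leontief inverse (I − A)⁻¹ = adj(I−A) / det(I−A).
Column C of adj(I−A): (0.0875, 0.7150, 0.2375); det(I−A) = 0.41275.
m_C = (0.0875 + 0.7150 + 0.2375) / 0.41275 = 1.04 / 0.41275 ≈ 2.520.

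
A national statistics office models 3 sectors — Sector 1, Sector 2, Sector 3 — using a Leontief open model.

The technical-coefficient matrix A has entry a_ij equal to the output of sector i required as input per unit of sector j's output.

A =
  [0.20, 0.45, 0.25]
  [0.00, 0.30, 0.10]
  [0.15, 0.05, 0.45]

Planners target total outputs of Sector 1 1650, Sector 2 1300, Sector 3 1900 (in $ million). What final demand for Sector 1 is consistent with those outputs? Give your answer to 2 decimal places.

I − A =
  [   0.80    -0.45    -0.25]
  [   0.00     0.70    -0.10]
  [  -0.15    -0.05     0.55]
d = (I − A) x:
  d_1 = (+0.80)·1650 + (-0.45)·1300 + (-0.25)·1900 = 260.00
  d_2 = (+0.00)·1650 + (+0.70)·1300 + (-0.10)·1900 = 720.00
  d_3 = (-0.15)·1650 + (-0.05)·1300 + (+0.55)·1900 = 732.50

d_1 = 260.00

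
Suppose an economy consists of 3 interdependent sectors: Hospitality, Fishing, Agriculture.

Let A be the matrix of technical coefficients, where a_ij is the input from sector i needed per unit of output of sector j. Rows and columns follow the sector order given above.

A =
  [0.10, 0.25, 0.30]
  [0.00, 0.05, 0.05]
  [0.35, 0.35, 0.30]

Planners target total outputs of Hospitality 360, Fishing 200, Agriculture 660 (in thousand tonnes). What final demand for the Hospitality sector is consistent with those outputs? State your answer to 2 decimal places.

I − A =
  [   0.90    -0.25    -0.30]
  [   0.00     0.95    -0.05]
  [  -0.35    -0.35     0.70]
d = (I − A) x:
  d_1 = (+0.90)·360 + (-0.25)·200 + (-0.30)·660 = 76.00
  d_2 = (+0.00)·360 + (+0.95)·200 + (-0.05)·660 = 157.00
  d_3 = (-0.35)·360 + (-0.35)·200 + (+0.70)·660 = 266.00

d_1 = 76.00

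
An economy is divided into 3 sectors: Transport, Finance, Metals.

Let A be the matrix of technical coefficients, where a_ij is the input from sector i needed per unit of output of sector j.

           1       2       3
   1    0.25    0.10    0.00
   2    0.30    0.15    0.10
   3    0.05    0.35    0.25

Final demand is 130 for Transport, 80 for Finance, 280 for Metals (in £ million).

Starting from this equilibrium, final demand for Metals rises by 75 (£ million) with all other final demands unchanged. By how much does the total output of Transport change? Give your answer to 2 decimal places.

Δx_1 = 1.75

I − A =
  [   0.75    -0.10     0.00]
  [  -0.30     0.85    -0.10]
  [  -0.05    -0.35     0.75]
Cofactors of I−A, C_ij = (−1)^(i+j)·(minor ij) (rows/columns in the sector order above):
  C_11 = (0.85)(0.75) − (-0.10)(-0.35) = 0.6025
  C_12 = −[(-0.30)(0.75) − (-0.10)(-0.05)] = 0.2300
  C_13 = (-0.30)(-0.35) − (0.85)(-0.05) = 0.1475
  C_21 = −[(-0.10)(0.75) − (0.00)(-0.35)] = 0.0750
  C_22 = (0.75)(0.75) − (0.00)(-0.05) = 0.5625
  C_23 = −[(0.75)(-0.35) − (-0.10)(-0.05)] = 0.2675
  C_31 = (-0.10)(-0.10) − (0.00)(0.85) = 0.0100
  C_32 = −[(0.75)(-0.10) − (0.00)(-0.30)] = 0.0750
  C_33 = (0.75)(0.85) − (-0.10)(-0.30) = 0.6075
det(I−A) = Σ_j (I−A)_1j·C_1j = (0.75)(0.6025) + (-0.10)(0.2300) + (0.00)(0.1475) = 0.428875
adj(I−A) = Cᵀ =
  [ 0.6025   0.0750   0.0100]
  [ 0.2300   0.5625   0.0750]
  [ 0.1475   0.2675   0.6075]
(I − A)⁻¹ = adj(I−A) / det(I−A) ≈
  [   1.4048     0.1749     0.0233]
  [   0.5363     1.3116     0.1749]
  [   0.3439     0.6237     1.4165]
Δx = (I − A)⁻¹ Δd with Δd having +75 in the Metals component and 0 elsewhere.
So Δx_1 = L_13 · (+75), where L_13 = adj(I−A)_13 / det(I−A) = 0.0100 / 0.428875.
Δx_1 = 0.0100 × (+75) / 0.428875 = 0.75 / 0.428875 ≈ 1.75.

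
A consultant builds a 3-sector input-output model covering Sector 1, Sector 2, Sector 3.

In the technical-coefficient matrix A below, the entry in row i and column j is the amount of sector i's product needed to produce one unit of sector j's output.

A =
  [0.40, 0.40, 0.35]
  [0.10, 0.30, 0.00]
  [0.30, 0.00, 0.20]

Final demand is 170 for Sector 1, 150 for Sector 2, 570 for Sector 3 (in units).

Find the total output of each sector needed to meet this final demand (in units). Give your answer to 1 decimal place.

x_1 = 1227.1, x_2 = 389.6, x_3 = 1172.7

I − A =
  [   0.60    -0.40    -0.35]
  [  -0.10     0.70     0.00]
  [  -0.30     0.00     0.80]
Cofactors of I−A, C_ij = (−1)^(i+j)·(minor ij) (rows/columns in the sector order above):
  C_11 = (0.70)(0.80) − (0.00)(0.00) = 0.5600
  C_12 = −[(-0.10)(0.80) − (0.00)(-0.30)] = 0.0800
  C_13 = (-0.10)(0.00) − (0.70)(-0.30) = 0.2100
  C_21 = −[(-0.40)(0.80) − (-0.35)(0.00)] = 0.3200
  C_22 = (0.60)(0.80) − (-0.35)(-0.30) = 0.3750
  C_23 = −[(0.60)(0.00) − (-0.40)(-0.30)] = 0.1200
  C_31 = (-0.40)(0.00) − (-0.35)(0.70) = 0.2450
  C_32 = −[(0.60)(0.00) − (-0.35)(-0.10)] = 0.0350
  C_33 = (0.60)(0.70) − (-0.40)(-0.10) = 0.3800
det(I−A) = Σ_j (I−A)_1j·C_1j = (0.60)(0.5600) + (-0.40)(0.0800) + (-0.35)(0.2100) = 0.2305
adj(I−A) = Cᵀ =
  [ 0.5600   0.3200   0.2450]
  [ 0.0800   0.3750   0.0350]
  [ 0.2100   0.1200   0.3800]
(I − A)⁻¹ = adj(I−A) / det(I−A) ≈
  [   2.4295     1.3883     1.0629]
  [   0.3471     1.6269     0.1518]
  [   0.9111     0.5206     1.6486]
x = (I − A)⁻¹ d = adj(I−A)·d / det(I−A), with det(I−A) = 0.2305:
  x_1 = (0.5600·170 + 0.3200·150 + 0.2450·570) / 0.2305 = 282.85 / 0.2305 ≈ 1227.1
  x_2 = (0.0800·170 + 0.3750·150 + 0.0350·570) / 0.2305 = 89.80 / 0.2305 ≈ 389.6
  x_3 = (0.2100·170 + 0.1200·150 + 0.3800·570) / 0.2305 = 270.30 / 0.2305 ≈ 1172.7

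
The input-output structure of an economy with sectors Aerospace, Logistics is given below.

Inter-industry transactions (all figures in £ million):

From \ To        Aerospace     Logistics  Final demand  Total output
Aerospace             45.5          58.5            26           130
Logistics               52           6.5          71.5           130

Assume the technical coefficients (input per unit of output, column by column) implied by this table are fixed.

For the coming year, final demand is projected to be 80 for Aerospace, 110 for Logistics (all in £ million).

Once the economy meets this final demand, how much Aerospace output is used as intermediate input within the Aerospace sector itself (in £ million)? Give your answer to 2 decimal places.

Technical coefficients a_ij = z_ij / X_j:
  a_11 = 45.5/130 = 0.35, a_21 = 52/130 = 0.40
  a_12 = 58.5/130 = 0.45, a_22 = 6.5/130 = 0.05
I − A =
  [   0.65    -0.45]
  [  -0.40     0.95]
det(I−A) = (0.65)(0.95) − (-0.45)(-0.40) = 0.4375
adj(I−A) = [[0.95, 0.45], [0.40, 0.65]]
(I − A)⁻¹ = adj(I−A) / det(I−A) ≈
  [   2.1714     1.0286]
  [   0.9143     1.4857]
First solve x = (I − A)⁻¹ d = adj(I−A)·d / det(I−A); in particular x_1 = (0.95·80 + 0.45·110) / 0.4375 = 125.50 / 0.4375 ≈ 286.8571.
Intermediate flow from 1 to 1: z_11 = a_11 · x_1 = 0.35 × 125.50 / 0.4375 = 43.925 / 0.4375 = 100.40.

z_11 = 100.40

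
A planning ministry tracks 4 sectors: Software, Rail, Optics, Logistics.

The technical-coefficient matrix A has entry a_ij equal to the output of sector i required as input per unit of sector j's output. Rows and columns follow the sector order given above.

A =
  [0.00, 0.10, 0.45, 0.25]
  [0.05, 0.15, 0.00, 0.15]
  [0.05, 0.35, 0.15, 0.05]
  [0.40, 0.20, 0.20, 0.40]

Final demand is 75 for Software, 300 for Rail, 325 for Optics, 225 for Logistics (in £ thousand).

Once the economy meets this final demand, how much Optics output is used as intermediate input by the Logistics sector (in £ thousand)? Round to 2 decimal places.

z_34 = 71.01

I − A =
  [   1.00    -0.10    -0.45    -0.25]
  [  -0.05     0.85     0.00    -0.15]
  [  -0.05    -0.35     0.85    -0.05]
  [  -0.40    -0.20    -0.20     0.60]
Compute the cofactors C_ij = (−1)^(i+j)·(3×3 minor ij) of I−A; the adjugate is their transpose:
adj(I−A) = Cᵀ =
  [ 0.389000   0.209000   0.261500   0.236125]
  [ 0.077500   0.390000   0.073000   0.135875]
  [ 0.073000   0.192500   0.383500   0.110500]
  [ 0.309500   0.333500   0.326500   0.691250]
det(I−A) = Σ_j (I−A)_1j·C_1j = (1.00)(0.389000) + (-0.10)(0.077500) + (-0.45)(0.073000) + (-0.25)(0.309500) = 0.271025
(I − A)⁻¹ = adj(I−A) / det(I−A) ≈
  [   1.4353     0.7711     0.9649     0.8712]
  [   0.2860     1.4390     0.2693     0.5013]
  [   0.2693     0.7103     1.4150     0.4077]
  [   1.1420     1.2305     1.2047     2.5505]
First solve x = (I − A)⁻¹ d = adj(I−A)·d / det(I−A); in particular x_4 = (0.309500·75 + 0.333500·300 + 0.326500·325 + 0.691250·225) / 0.271025 = 384.90625 / 0.271025 ≈ 1420.1873.
Intermediate flow from 3 to 4: z_34 = a_34 · x_4 = 0.05 × 384.90625 / 0.271025 = 19.2453125 / 0.271025 ≈ 71.01.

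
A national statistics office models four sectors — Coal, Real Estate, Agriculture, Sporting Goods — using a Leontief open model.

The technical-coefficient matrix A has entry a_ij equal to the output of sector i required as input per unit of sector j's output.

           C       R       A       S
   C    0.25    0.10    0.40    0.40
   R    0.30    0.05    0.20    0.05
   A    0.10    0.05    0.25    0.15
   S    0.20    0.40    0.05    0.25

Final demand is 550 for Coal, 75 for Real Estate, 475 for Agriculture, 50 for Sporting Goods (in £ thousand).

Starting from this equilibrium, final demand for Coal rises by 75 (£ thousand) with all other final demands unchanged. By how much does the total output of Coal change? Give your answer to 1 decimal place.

Δx_C = 183.5

I − A =
  [   0.75    -0.10    -0.40    -0.40]
  [  -0.30     0.95    -0.20    -0.05]
  [  -0.10    -0.05     0.75    -0.15]
  [  -0.20    -0.40    -0.05     0.75]
Compute the cofactors C_ij = (−1)^(i+j)·(3×3 minor ij) of I−A; the adjugate is their transpose:
adj(I−A) = Cᵀ =
  [ 0.492625   0.215500   0.343250   0.345750]
  [ 0.195250   0.312250   0.198375   0.164625]
  [ 0.127500   0.095625   0.371875   0.148750]
  [ 0.244000   0.230375   0.222125   0.458375]
det(I−A) = Σ_j (I−A)_1j·C_1j = (0.75)(0.492625) + (-0.10)(0.195250) + (-0.40)(0.127500) + (-0.40)(0.244000) = 0.20134375
(I − A)⁻¹ = adj(I−A) / det(I−A) ≈
  [   2.4467     1.0703     1.7048     1.7172]
  [   0.9697     1.5508     0.9853     0.8176]
  [   0.6332     0.4749     1.8470     0.7388]
  [   1.2119     1.1442     1.1032     2.2766]
Δx = (I − A)⁻¹ Δd with Δd having +75 in the Coal component and 0 elsewhere.
So Δx_C = L_CC · (+75), where L_CC = adj(I−A)_CC / det(I−A) = 0.492625 / 0.20134375.
Δx_C = 0.492625 × (+75) / 0.20134375 = 36.946875 / 0.20134375 ≈ 183.5.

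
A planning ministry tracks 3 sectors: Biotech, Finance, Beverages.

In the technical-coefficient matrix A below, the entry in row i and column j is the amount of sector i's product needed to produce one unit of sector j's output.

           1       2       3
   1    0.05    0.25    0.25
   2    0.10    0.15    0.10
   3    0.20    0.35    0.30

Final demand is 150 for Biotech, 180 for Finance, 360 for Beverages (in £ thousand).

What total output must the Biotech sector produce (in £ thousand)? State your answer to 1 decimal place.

I − A =
  [   0.95    -0.25    -0.25]
  [  -0.10     0.85    -0.10]
  [  -0.20    -0.35     0.70]
Cofactors of I−A, C_ij = (−1)^(i+j)·(minor ij) (rows/columns in the sector order above):
  C_11 = (0.85)(0.70) − (-0.10)(-0.35) = 0.5600
  C_12 = −[(-0.10)(0.70) − (-0.10)(-0.20)] = 0.0900
  C_13 = (-0.10)(-0.35) − (0.85)(-0.20) = 0.2050
  C_21 = −[(-0.25)(0.70) − (-0.25)(-0.35)] = 0.2625
  C_22 = (0.95)(0.70) − (-0.25)(-0.20) = 0.6150
  C_23 = −[(0.95)(-0.35) − (-0.25)(-0.20)] = 0.3825
  C_31 = (-0.25)(-0.10) − (-0.25)(0.85) = 0.2375
  C_32 = −[(0.95)(-0.10) − (-0.25)(-0.10)] = 0.1200
  C_33 = (0.95)(0.85) − (-0.25)(-0.10) = 0.7825
det(I−A) = Σ_j (I−A)_1j·C_1j = (0.95)(0.5600) + (-0.25)(0.0900) + (-0.25)(0.2050) = 0.45825
adj(I−A) = Cᵀ =
  [ 0.5600   0.2625   0.2375]
  [ 0.0900   0.6150   0.1200]
  [ 0.2050   0.3825   0.7825]
(I − A)⁻¹ = adj(I−A) / det(I−A) ≈
  [   1.2220     0.5728     0.5183]
  [   0.1964     1.3421     0.2619]
  [   0.4474     0.8347     1.7076]
x = (I − A)⁻¹ d = adj(I−A)·d / det(I−A), with det(I−A) = 0.45825:
  x_1 = (0.5600·150 + 0.2625·180 + 0.2375·360) / 0.45825 = 216.75 / 0.45825 ≈ 473.0
  x_2 = (0.0900·150 + 0.6150·180 + 0.1200·360) / 0.45825 = 167.40 / 0.45825 ≈ 365.3
  x_3 = (0.2050·150 + 0.3825·180 + 0.7825·360) / 0.45825 = 381.30 / 0.45825 ≈ 832.1

x_1 = 473.0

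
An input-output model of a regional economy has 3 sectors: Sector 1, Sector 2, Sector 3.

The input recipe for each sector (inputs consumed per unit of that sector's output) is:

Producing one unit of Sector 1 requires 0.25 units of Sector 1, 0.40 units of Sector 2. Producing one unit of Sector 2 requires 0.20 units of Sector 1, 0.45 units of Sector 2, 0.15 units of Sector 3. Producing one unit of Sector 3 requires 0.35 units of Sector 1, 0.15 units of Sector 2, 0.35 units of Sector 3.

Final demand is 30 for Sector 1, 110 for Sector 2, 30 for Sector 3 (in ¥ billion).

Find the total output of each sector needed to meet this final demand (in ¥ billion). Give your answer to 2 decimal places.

I − A =
  [   0.75    -0.20    -0.35]
  [  -0.40     0.55    -0.15]
  [   0.00    -0.15     0.65]
Cofactors of I−A, C_ij = (−1)^(i+j)·(minor ij) (rows/columns in the sector order above):
  C_11 = (0.55)(0.65) − (-0.15)(-0.15) = 0.3350
  C_12 = −[(-0.40)(0.65) − (-0.15)(0.00)] = 0.2600
  C_13 = (-0.40)(-0.15) − (0.55)(0.00) = 0.0600
  C_21 = −[(-0.20)(0.65) − (-0.35)(-0.15)] = 0.1825
  C_22 = (0.75)(0.65) − (-0.35)(0.00) = 0.4875
  C_23 = −[(0.75)(-0.15) − (-0.20)(0.00)] = 0.1125
  C_31 = (-0.20)(-0.15) − (-0.35)(0.55) = 0.2225
  C_32 = −[(0.75)(-0.15) − (-0.35)(-0.40)] = 0.2525
  C_33 = (0.75)(0.55) − (-0.20)(-0.40) = 0.3325
det(I−A) = Σ_j (I−A)_1j·C_1j = (0.75)(0.3350) + (-0.20)(0.2600) + (-0.35)(0.0600) = 0.17825
adj(I−A) = Cᵀ =
  [ 0.3350   0.1825   0.2225]
  [ 0.2600   0.4875   0.2525]
  [ 0.0600   0.1125   0.3325]
(I − A)⁻¹ = adj(I−A) / det(I−A) ≈
  [   1.8794     1.0238     1.2482]
  [   1.4586     2.7349     1.4165]
  [   0.3366     0.6311     1.8654]
x = (I − A)⁻¹ d = adj(I−A)·d / det(I−A), with det(I−A) = 0.17825:
  x_1 = (0.3350·30 + 0.1825·110 + 0.2225·30) / 0.17825 = 36.80 / 0.17825 ≈ 206.45
  x_2 = (0.2600·30 + 0.4875·110 + 0.2525·30) / 0.17825 = 69.00 / 0.17825 ≈ 387.10
  x_3 = (0.0600·30 + 0.1125·110 + 0.3325·30) / 0.17825 = 24.15 / 0.17825 ≈ 135.48

x_1 = 206.45, x_2 = 387.10, x_3 = 135.48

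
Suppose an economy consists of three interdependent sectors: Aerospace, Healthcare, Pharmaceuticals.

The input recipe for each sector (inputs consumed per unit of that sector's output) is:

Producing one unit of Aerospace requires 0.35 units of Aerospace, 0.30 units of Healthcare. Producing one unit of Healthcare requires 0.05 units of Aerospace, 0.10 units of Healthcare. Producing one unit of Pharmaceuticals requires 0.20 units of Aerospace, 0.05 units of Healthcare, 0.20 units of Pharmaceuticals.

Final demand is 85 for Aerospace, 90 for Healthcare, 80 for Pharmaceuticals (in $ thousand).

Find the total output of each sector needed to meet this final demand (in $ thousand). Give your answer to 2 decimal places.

x_A = 174.12, x_H = 163.60, x_P = 100.00

I − A =
  [   0.65    -0.05    -0.20]
  [  -0.30     0.90    -0.05]
  [   0.00     0.00     0.80]
Cofactors of I−A, C_ij = (−1)^(i+j)·(minor ij) (rows/columns in the sector order above):
  C_11 = (0.90)(0.80) − (-0.05)(0.00) = 0.7200
  C_12 = −[(-0.30)(0.80) − (-0.05)(0.00)] = 0.2400
  C_13 = (-0.30)(0.00) − (0.90)(0.00) = 0.0000
  C_21 = −[(-0.05)(0.80) − (-0.20)(0.00)] = 0.0400
  C_22 = (0.65)(0.80) − (-0.20)(0.00) = 0.5200
  C_23 = −[(0.65)(0.00) − (-0.05)(0.00)] = 0.0000
  C_31 = (-0.05)(-0.05) − (-0.20)(0.90) = 0.1825
  C_32 = −[(0.65)(-0.05) − (-0.20)(-0.30)] = 0.0925
  C_33 = (0.65)(0.90) − (-0.05)(-0.30) = 0.5700
det(I−A) = Σ_j (I−A)_1j·C_1j = (0.65)(0.7200) + (-0.05)(0.2400) + (-0.20)(0.0000) = 0.4560
adj(I−A) = Cᵀ =
  [ 0.7200   0.0400   0.1825]
  [ 0.2400   0.5200   0.0925]
  [ 0.0000   0.0000   0.5700]
(I − A)⁻¹ = adj(I−A) / det(I−A) ≈
  [   1.5789     0.0877     0.4002]
  [   0.5263     1.1404     0.2029]
  [   0.0000     0.0000     1.2500]
x = (I − A)⁻¹ d = adj(I−A)·d / det(I−A), with det(I−A) = 0.4560:
  x_A = (0.7200·85 + 0.0400·90 + 0.1825·80) / 0.4560 = 79.40 / 0.4560 ≈ 174.12
  x_H = (0.2400·85 + 0.5200·90 + 0.0925·80) / 0.4560 = 74.60 / 0.4560 ≈ 163.60
  x_P = (0.0000·85 + 0.0000·90 + 0.5700·80) / 0.4560 = 45.60 / 0.4560 = 100.00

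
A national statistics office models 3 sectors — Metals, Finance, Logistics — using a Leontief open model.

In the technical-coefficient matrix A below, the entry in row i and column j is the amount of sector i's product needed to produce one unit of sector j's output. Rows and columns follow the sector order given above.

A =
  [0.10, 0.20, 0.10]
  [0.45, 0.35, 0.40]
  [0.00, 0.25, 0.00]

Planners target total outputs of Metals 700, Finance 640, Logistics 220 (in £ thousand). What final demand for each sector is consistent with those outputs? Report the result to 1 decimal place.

I − A =
  [   0.90    -0.20    -0.10]
  [  -0.45     0.65    -0.40]
  [   0.00    -0.25     1.00]
d = (I − A) x:
  d_1 = (+0.90)·700 + (-0.20)·640 + (-0.10)·220 = 480.0
  d_2 = (-0.45)·700 + (+0.65)·640 + (-0.40)·220 = 13.0
  d_3 = (+0.00)·700 + (-0.25)·640 + (+1.00)·220 = 60.0

d_1 = 480.0, d_2 = 13.0, d_3 = 60.0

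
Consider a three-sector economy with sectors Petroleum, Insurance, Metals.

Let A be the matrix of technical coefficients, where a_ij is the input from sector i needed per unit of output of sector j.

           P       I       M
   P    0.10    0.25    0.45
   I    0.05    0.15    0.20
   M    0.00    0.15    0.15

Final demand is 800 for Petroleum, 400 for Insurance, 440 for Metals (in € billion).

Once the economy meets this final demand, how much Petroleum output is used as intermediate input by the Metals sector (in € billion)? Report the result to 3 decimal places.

z_PM = 288.872

I − A =
  [   0.90    -0.25    -0.45]
  [  -0.05     0.85    -0.20]
  [   0.00    -0.15     0.85]
Cofactors of I−A, C_ij = (−1)^(i+j)·(minor ij) (rows/columns in the sector order above):
  C_11 = (0.85)(0.85) − (-0.20)(-0.15) = 0.6925
  C_12 = −[(-0.05)(0.85) − (-0.20)(0.00)] = 0.0425
  C_13 = (-0.05)(-0.15) − (0.85)(0.00) = 0.0075
  C_21 = −[(-0.25)(0.85) − (-0.45)(-0.15)] = 0.2800
  C_22 = (0.90)(0.85) − (-0.45)(0.00) = 0.7650
  C_23 = −[(0.90)(-0.15) − (-0.25)(0.00)] = 0.1350
  C_31 = (-0.25)(-0.20) − (-0.45)(0.85) = 0.4325
  C_32 = −[(0.90)(-0.20) − (-0.45)(-0.05)] = 0.2025
  C_33 = (0.90)(0.85) − (-0.25)(-0.05) = 0.7525
det(I−A) = Σ_j (I−A)_1j·C_1j = (0.90)(0.6925) + (-0.25)(0.0425) + (-0.45)(0.0075) = 0.60925
adj(I−A) = Cᵀ =
  [ 0.6925   0.2800   0.4325]
  [ 0.0425   0.7650   0.2025]
  [ 0.0075   0.1350   0.7525]
(I − A)⁻¹ = adj(I−A) / det(I−A) ≈
  [   1.1366     0.4596     0.7099]
  [   0.0698     1.2556     0.3324]
  [   0.0123     0.2216     1.2351]
First solve x = (I − A)⁻¹ d = adj(I−A)·d / det(I−A); in particular x_M = (0.0075·800 + 0.1350·400 + 0.7525·440) / 0.60925 = 391.10 / 0.60925 ≈ 641.93681.
Intermediate flow from P to M: z_PM = a_PM · x_M = 0.45 × 391.10 / 0.60925 = 175.995 / 0.60925 ≈ 288.872.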